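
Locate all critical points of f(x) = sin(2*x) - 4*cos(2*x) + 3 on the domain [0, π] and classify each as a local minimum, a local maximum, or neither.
f'(x) = 8*sin(2*x) + 2*cos(2*x)

Solve f'(x) = 0 on [0, π]:
  f'(x) = 0 ⇔ cos(2*x) = -4*sin(2*x) ⇔ tan(2*x) = -1/4, i.e. 2*x = arctan(-1/4) + nπ; keep the solutions lying in [0, π].
  ⇒ x = -atan(1/4)/2 + pi/2 ≈ 1.4483, pi - atan(1/4)/2 ≈ 3.0191

f''(x) = -4*sin(2*x) + 16*cos(2*x)
Second-derivative test at each critical point:
  f''(1.4483) = -16.4924 < 0 → local maximum
  f''(3.0191) = 16.4924 > 0 → local minimum

Critical points: x = -atan(1/4)/2 + pi/2 ≈ 1.4483 (local maximum); x = pi - atan(1/4)/2 ≈ 3.0191 (local minimum)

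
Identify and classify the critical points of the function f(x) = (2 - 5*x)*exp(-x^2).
f'(x) = (2*x*(5*x - 2) - 5)*exp(-x^2)

Solve f'(x) = 0:
  f'(x) = (10*x^2 - 4*x - 5)·exp(-x^2) and exp(-x^2) > 0 for every x, so f'(x) = 0 ⇔ 10*x^2 - 4*x - 5 = 0.
  10*x^2 - 4*x - 5 = 0 has no rational roots; quadratic formula: x = (4 ± √216)/20.
  ⇒ x = 1/5 - 3*sqrt(6)/10 ≈ -0.5348, 1/5 + 3*sqrt(6)/10 ≈ 0.9348

f''(x) = 2*(2*x^2*(2 - 5*x) + 15*x - 2)*exp(-x^2)
Second-derivative test at each critical point:
  f''(-0.5348) = -11.0406 < 0 → local maximum
  f''(0.9348) = 6.1331 > 0 → local minimum

Critical points: x = 1/5 - 3*sqrt(6)/10 ≈ -0.5348 (local maximum); x = 1/5 + 3*sqrt(6)/10 ≈ 0.9348 (local minimum)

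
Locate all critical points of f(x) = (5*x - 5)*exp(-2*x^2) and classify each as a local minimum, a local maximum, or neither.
f'(x) = 5*(-4*x*(x - 1) + 1)*exp(-2*x^2)

Solve f'(x) = 0:
  f'(x) = (-20*x^2 + 20*x + 5)·exp(-2*x^2) and exp(-2*x^2) > 0 for every x, so f'(x) = 0 ⇔ -20*x^2 + 20*x + 5 = 0.
  Factor: -20*x^2 + 20*x + 5 = -5*(4*x^2 - 4*x - 1); 4*x^2 - 4*x - 1 = 0 has no rational roots; quadratic formula: x = (4 ± √32)/8.
  ⇒ x = 1/2 - sqrt(2)/2 ≈ -0.2071, 1/2 + sqrt(2)/2 ≈ 1.2071

f''(x) = 20*(4*x^2*(x - 1) - 3*x + 1)*exp(-2*x^2)
Second-derivative test at each critical point:
  f''(-0.2071) = 25.9590 > 0 → local minimum
  f''(1.2071) = -1.5343 < 0 → local maximum

Critical points: x = 1/2 - sqrt(2)/2 ≈ -0.2071 (local minimum); x = 1/2 + sqrt(2)/2 ≈ 1.2071 (local maximum)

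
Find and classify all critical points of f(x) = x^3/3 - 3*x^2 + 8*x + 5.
f'(x) = x^2 - 6*x + 8

Solve f'(x) = 0:
  Factor: x^2 - 6*x + 8 = (x - 4)*(x - 2) = 0.
  ⇒ x = 2, 4

f''(x) = 2*x - 6
Second-derivative test at each critical point:
  f''(2) = -2 < 0 → local maximum
  f''(4) = 2 > 0 → local minimum

Critical points: x = 2 (local maximum); x = 4 (local minimum)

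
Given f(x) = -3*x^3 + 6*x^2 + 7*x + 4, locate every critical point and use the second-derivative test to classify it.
f'(x) = -9*x^2 + 12*x + 7

Solve f'(x) = 0:
  9*x^2 - 12*x - 7 = 0 has no rational roots; quadratic formula: x = (12 ± √396)/18.
  ⇒ x = 2/3 - sqrt(11)/3 ≈ -0.4389, 2/3 + sqrt(11)/3 ≈ 1.7722

f''(x) = 12 - 18*x
Second-derivative test at each critical point:
  f''(-0.4389) = 19.8997 > 0 → local minimum
  f''(1.7722) = -19.8997 < 0 → local maximum

Critical points: x = 2/3 - sqrt(11)/3 ≈ -0.4389 (local minimum); x = 2/3 + sqrt(11)/3 ≈ 1.7722 (local maximum)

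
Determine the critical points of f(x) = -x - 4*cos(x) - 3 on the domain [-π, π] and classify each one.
f'(x) = 4*sin(x) - 1

Solve f'(x) = 0 on [-π, π]:
  f'(x) = 0 ⇔ sin(x) = 1/4, i.e. x = arcsin(1/4) + 2nπ or x = π − arcsin(1/4) + 2nπ; keep the solutions lying in [-π, π].
  ⇒ x = asin(1/4) ≈ 0.2527, pi - asin(1/4) ≈ 2.8889

f''(x) = 4*cos(x)
Second-derivative test at each critical point:
  f''(0.2527) = 3.8730 > 0 → local minimum
  f''(2.8889) = -3.8730 < 0 → local maximum

Critical points: x = asin(1/4) ≈ 0.2527 (local minimum); x = pi - asin(1/4) ≈ 2.8889 (local maximum)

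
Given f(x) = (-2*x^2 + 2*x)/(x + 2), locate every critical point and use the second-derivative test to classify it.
f'(x) = 2*(-x^2 - 4*x + 2)/(x^2 + 4*x + 4)

Solve f'(x) = 0:
  f'(x) = -2*(x^2 + 4*x - 2)/(x + 2)^2; the denominator is positive wherever f is defined, so f'(x) = 0 ⇔ -2*x^2 - 8*x + 4 = 0.
  Factor: -2*x^2 - 8*x + 4 = -2*(x^2 + 4*x - 2); x^2 + 4*x - 2 = 0 has no rational roots; quadratic formula: x = (-4 ± √24)/2.
  ⇒ x = -sqrt(6) - 2 ≈ -4.4495, -2 + sqrt(6) ≈ 0.4495

f''(x) = -24/(x^3 + 6*x^2 + 12*x + 8)
Second-derivative test at each critical point:
  f''(-4.4495) = 1.6330 > 0 → local minimum
  f''(0.4495) = -1.6330 < 0 → local maximum

Critical points: x = -sqrt(6) - 2 ≈ -4.4495 (local minimum); x = -2 + sqrt(6) ≈ 0.4495 (local maximum)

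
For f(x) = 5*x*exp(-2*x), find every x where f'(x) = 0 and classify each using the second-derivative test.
f'(x) = 5*(1 - 2*x)*exp(-2*x)

Solve f'(x) = 0:
  f'(x) = (5 - 10*x)·exp(-2*x) and exp(-2*x) > 0 for every x, so f'(x) = 0 ⇔ 5 - 10*x = 0.
  Factor: 5 - 10*x = -5*(2*x - 1) = 0.
  ⇒ x = 1/2

f''(x) = 20*(x - 1)*exp(-2*x)
Second-derivative test at each critical point:
  f''(1/2) = -3.6788 < 0 → local maximum

Critical points: x = 1/2 (local maximum)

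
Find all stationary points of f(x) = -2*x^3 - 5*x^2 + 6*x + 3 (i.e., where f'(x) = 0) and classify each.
f'(x) = -6*x^2 - 10*x + 6

Solve f'(x) = 0:
  Factor: -6*x^2 - 10*x + 6 = -2*(3*x^2 + 5*x - 3); 3*x^2 + 5*x - 3 = 0 has no rational roots; quadratic formula: x = (-5 ± √61)/6.
  ⇒ x = -sqrt(61)/6 - 5/6 ≈ -2.1350, -5/6 + sqrt(61)/6 ≈ 0.4684

f''(x) = -12*x - 10
Second-derivative test at each critical point:
  f''(-2.1350) = 15.6205 > 0 → local minimum
  f''(0.4684) = -15.6205 < 0 → local maximum

Critical points: x = -sqrt(61)/6 - 5/6 ≈ -2.1350 (local minimum); x = -5/6 + sqrt(61)/6 ≈ 0.4684 (local maximum)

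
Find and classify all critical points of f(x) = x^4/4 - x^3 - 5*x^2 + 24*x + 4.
f'(x) = x^3 - 3*x^2 - 10*x + 24

Solve f'(x) = 0:
  Factor: x^3 - 3*x^2 - 10*x + 24 = (x - 4)*(x - 2)*(x + 3) = 0.
  ⇒ x = -3, 2, 4

f''(x) = 3*x^2 - 6*x - 10
Second-derivative test at each critical point:
  f''(-3) = 35 > 0 → local minimum
  f''(2) = -10 < 0 → local maximum
  f''(4) = 14 > 0 → local minimum

Critical points: x = -3 (local minimum); x = 2 (local maximum); x = 4 (local minimum)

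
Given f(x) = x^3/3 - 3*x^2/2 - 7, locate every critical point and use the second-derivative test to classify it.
f'(x) = x*(x - 3)

Solve f'(x) = 0:
  Factor: x^2 - 3*x = x*(x - 3) = 0.
  ⇒ x = 0, 3

f''(x) = 2*x - 3
Second-derivative test at each critical point:
  f''(0) = -3 < 0 → local maximum
  f''(3) = 3 > 0 → local minimum

Critical points: x = 0 (local maximum); x = 3 (local minimum)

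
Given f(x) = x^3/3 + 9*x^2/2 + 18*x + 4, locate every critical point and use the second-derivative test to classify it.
f'(x) = x^2 + 9*x + 18

Solve f'(x) = 0:
  Factor: x^2 + 9*x + 18 = (x + 3)*(x + 6) = 0.
  ⇒ x = -6, -3

f''(x) = 2*x + 9
Second-derivative test at each critical point:
  f''(-6) = -3 < 0 → local maximum
  f''(-3) = 3 > 0 → local minimum

Critical points: x = -6 (local maximum); x = -3 (local minimum)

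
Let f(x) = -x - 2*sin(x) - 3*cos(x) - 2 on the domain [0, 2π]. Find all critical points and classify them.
f'(x) = 3*sin(x) - 2*cos(x) - 1

Solve f'(x) = 0 on [0, 2π]:
  f'(x) = 0 ⇔ 3*sin(x) - 2*cos(x) = 1. Write the left side as R·cos(x + φ) with R = √((-2)² + (-3)²) = sqrt(13), cos φ = -2*sqrt(13)/13, sin φ = -3*sqrt(13)/13; then cos(x + φ) = sqrt(13)/13. Solve for x and keep the solutions lying in [0, 2π].
  ⇒ x = atan((3 + 4*sqrt(3))/(-2 + 6*sqrt(3))) ≈ 0.8690, atan((3 - 4*sqrt(3))/(-6*sqrt(3) - 2)) + pi ≈ 3.4486

f''(x) = 2*sin(x) + 3*cos(x)
Second-derivative test at each critical point:
  f''(0.8690) = 3.4641 > 0 → local minimum
  f''(3.4486) = -3.4641 < 0 → local maximum

Critical points: x = atan((3 + 4*sqrt(3))/(-2 + 6*sqrt(3))) ≈ 0.8690 (local minimum); x = atan((3 - 4*sqrt(3))/(-6*sqrt(3) - 2)) + pi ≈ 3.4486 (local maximum)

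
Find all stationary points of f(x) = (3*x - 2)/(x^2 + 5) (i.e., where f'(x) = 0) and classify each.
f'(x) = (-3*x^2 + 4*x + 15)/(x^4 + 10*x^2 + 25)

Solve f'(x) = 0:
  f'(x) = -(x - 3)*(3*x + 5)/(x^2 + 5)^2; the denominator is positive wherever f is defined, so f'(x) = 0 ⇔ -3*x^2 + 4*x + 15 = 0.
  Factor: -3*x^2 + 4*x + 15 = -(x - 3)*(3*x + 5) = 0.
  ⇒ x = -5/3, 3

f''(x) = 2*(4*x^2*(3*x - 2) + (2 - 9*x)*(x^2 + 5))/(x^2 + 5)^3
Second-derivative test at each critical point:
  f''(-5/3) = 81/350 > 0 → local minimum
  f''(3) = -1/14 < 0 → local maximum

Critical points: x = -5/3 (local minimum); x = 3 (local maximum)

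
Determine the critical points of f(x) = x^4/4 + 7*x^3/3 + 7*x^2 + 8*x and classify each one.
f'(x) = x^3 + 7*x^2 + 14*x + 8

Solve f'(x) = 0:
  Factor: x^3 + 7*x^2 + 14*x + 8 = (x + 1)*(x + 2)*(x + 4) = 0.
  ⇒ x = -4, -2, -1

f''(x) = 3*x^2 + 14*x + 14
Second-derivative test at each critical point:
  f''(-4) = 6 > 0 → local minimum
  f''(-2) = -2 < 0 → local maximum
  f''(-1) = 3 > 0 → local minimum

Critical points: x = -4 (local minimum); x = -2 (local maximum); x = -1 (local minimum)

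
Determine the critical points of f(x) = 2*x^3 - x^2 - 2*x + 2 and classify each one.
f'(x) = 6*x^2 - 2*x - 2

Solve f'(x) = 0:
  Factor: 6*x^2 - 2*x - 2 = 2*(3*x^2 - x - 1); 3*x^2 - x - 1 = 0 has no rational roots; quadratic formula: x = (1 ± √13)/6.
  ⇒ x = 1/6 - sqrt(13)/6 ≈ -0.4343, 1/6 + sqrt(13)/6 ≈ 0.7676

f''(x) = 12*x - 2
Second-derivative test at each critical point:
  f''(-0.4343) = -7.2111 < 0 → local maximum
  f''(0.7676) = 7.2111 > 0 → local minimum

Critical points: x = 1/6 - sqrt(13)/6 ≈ -0.4343 (local maximum); x = 1/6 + sqrt(13)/6 ≈ 0.7676 (local minimum)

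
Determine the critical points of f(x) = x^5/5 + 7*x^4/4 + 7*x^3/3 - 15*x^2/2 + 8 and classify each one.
f'(x) = x*(x^3 + 7*x^2 + 7*x - 15)

Solve f'(x) = 0:
  Factor: x^4 + 7*x^3 + 7*x^2 - 15*x = x*(x - 1)*(x + 3)*(x + 5) = 0.
  ⇒ x = -5, -3, 0, 1

f''(x) = 4*x^3 + 21*x^2 + 14*x - 15
Second-derivative test at each critical point:
  f''(-5) = -60 < 0 → local maximum
  f''(-3) = 24 > 0 → local minimum
  f''(0) = -15 < 0 → local maximum
  f''(1) = 24 > 0 → local minimum

Critical points: x = -5 (local maximum); x = -3 (local minimum); x = 0 (local maximum); x = 1 (local minimum)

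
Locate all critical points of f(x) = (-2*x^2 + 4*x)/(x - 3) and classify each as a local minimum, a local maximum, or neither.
f'(x) = 2*(-x^2 + 6*x - 6)/(x^2 - 6*x + 9)

Solve f'(x) = 0:
  f'(x) = -2*(x^2 - 6*x + 6)/(x - 3)^2; the denominator is positive wherever f is defined, so f'(x) = 0 ⇔ -2*x^2 + 12*x - 12 = 0.
  Factor: -2*x^2 + 12*x - 12 = -2*(x^2 - 6*x + 6); x^2 - 6*x + 6 = 0 has no rational roots; quadratic formula: x = (6 ± √12)/2.
  ⇒ x = 3 - sqrt(3) ≈ 1.2679, sqrt(3) + 3 ≈ 4.7321

f''(x) = -12/(x^3 - 9*x^2 + 27*x - 27)
Second-derivative test at each critical point:
  f''(1.2679) = 2.3094 > 0 → local minimum
  f''(4.7321) = -2.3094 < 0 → local maximum

Critical points: x = 3 - sqrt(3) ≈ 1.2679 (local minimum); x = sqrt(3) + 3 ≈ 4.7321 (local maximum)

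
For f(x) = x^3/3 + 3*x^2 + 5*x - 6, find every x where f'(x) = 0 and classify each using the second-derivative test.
f'(x) = x^2 + 6*x + 5

Solve f'(x) = 0:
  Factor: x^2 + 6*x + 5 = (x + 1)*(x + 5) = 0.
  ⇒ x = -5, -1

f''(x) = 2*x + 6
Second-derivative test at each critical point:
  f''(-5) = -4 < 0 → local maximum
  f''(-1) = 4 > 0 → local minimum

Critical points: x = -5 (local maximum); x = -1 (local minimum)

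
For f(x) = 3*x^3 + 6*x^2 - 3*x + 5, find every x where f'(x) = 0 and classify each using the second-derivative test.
f'(x) = 9*x^2 + 12*x - 3

Solve f'(x) = 0:
  Factor: 9*x^2 + 12*x - 3 = 3*(3*x^2 + 4*x - 1); 3*x^2 + 4*x - 1 = 0 has no rational roots; quadratic formula: x = (-4 ± √28)/6.
  ⇒ x = -sqrt(7)/3 - 2/3 ≈ -1.5486, -2/3 + sqrt(7)/3 ≈ 0.2153

f''(x) = 18*x + 12
Second-derivative test at each critical point:
  f''(-1.5486) = -15.8745 < 0 → local maximum
  f''(0.2153) = 15.8745 > 0 → local minimum

Critical points: x = -sqrt(7)/3 - 2/3 ≈ -1.5486 (local maximum); x = -2/3 + sqrt(7)/3 ≈ 0.2153 (local minimum)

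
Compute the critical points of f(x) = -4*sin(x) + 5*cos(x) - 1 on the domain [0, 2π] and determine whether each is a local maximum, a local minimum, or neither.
f'(x) = -5*sin(x) - 4*cos(x)

Solve f'(x) = 0 on [0, 2π]:
  f'(x) = 0 ⇔ -4*cos(x) = 5*sin(x) ⇔ tan(x) = -4/5, i.e. x = arctan(-4/5) + nπ; keep the solutions lying in [0, 2π].
  ⇒ x = pi - atan(4/5) ≈ 2.4669, -atan(4/5) + 2*pi ≈ 5.6084

f''(x) = 4*sin(x) - 5*cos(x)
Second-derivative test at each critical point:
  f''(2.4669) = 6.4031 > 0 → local minimum
  f''(5.6084) = -6.4031 < 0 → local maximum

Critical points: x = pi - atan(4/5) ≈ 2.4669 (local minimum); x = -atan(4/5) + 2*pi ≈ 5.6084 (local maximum)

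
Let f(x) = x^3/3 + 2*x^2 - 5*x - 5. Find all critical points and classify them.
f'(x) = x^2 + 4*x - 5

Solve f'(x) = 0:
  Factor: x^2 + 4*x - 5 = (x - 1)*(x + 5) = 0.
  ⇒ x = -5, 1

f''(x) = 2*x + 4
Second-derivative test at each critical point:
  f''(-5) = -6 < 0 → local maximum
  f''(1) = 6 > 0 → local minimum

Critical points: x = -5 (local maximum); x = 1 (local minimum)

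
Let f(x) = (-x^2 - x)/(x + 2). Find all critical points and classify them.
f'(x) = (-x^2 - 4*x - 2)/(x^2 + 4*x + 4)

Solve f'(x) = 0:
  f'(x) = -(x^2 + 4*x + 2)/(x + 2)^2; the denominator is positive wherever f is defined, so f'(x) = 0 ⇔ -x^2 - 4*x - 2 = 0.
  x^2 + 4*x + 2 = 0 has no rational roots; quadratic formula: x = (-4 ± √8)/2.
  ⇒ x = -2 - sqrt(2) ≈ -3.4142, -2 + sqrt(2) ≈ -0.5858

f''(x) = -4/(x^3 + 6*x^2 + 12*x + 8)
Second-derivative test at each critical point:
  f''(-3.4142) = 1.4142 > 0 → local minimum
  f''(-0.5858) = -1.4142 < 0 → local maximum

Critical points: x = -2 - sqrt(2) ≈ -3.4142 (local minimum); x = -2 + sqrt(2) ≈ -0.5858 (local maximum)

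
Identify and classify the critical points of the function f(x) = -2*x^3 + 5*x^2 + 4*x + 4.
f'(x) = -6*x^2 + 10*x + 4

Solve f'(x) = 0:
  Factor: -6*x^2 + 10*x + 4 = -2*(x - 2)*(3*x + 1) = 0.
  ⇒ x = -1/3, 2

f''(x) = 10 - 12*x
Second-derivative test at each critical point:
  f''(-1/3) = 14 > 0 → local minimum
  f''(2) = -14 < 0 → local maximum

Critical points: x = -1/3 (local minimum); x = 2 (local maximum)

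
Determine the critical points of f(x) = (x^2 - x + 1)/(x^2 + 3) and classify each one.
f'(x) = (x^2 + 4*x - 3)/(x^4 + 6*x^2 + 9)

Solve f'(x) = 0:
  f'(x) = (x^2 + 4*x - 3)/(x^2 + 3)^2; the denominator is positive wherever f is defined, so f'(x) = 0 ⇔ x^2 + 4*x - 3 = 0.
  x^2 + 4*x - 3 = 0 has no rational roots; quadratic formula: x = (-4 ± √28)/2.
  ⇒ x = -sqrt(7) - 2 ≈ -4.6458, -2 + sqrt(7) ≈ 0.6458

f''(x) = 2*(-x^3 - 6*x^2 + 9*x + 6)/(x^6 + 9*x^4 + 27*x^2 + 27)
Second-derivative test at each critical point:
  f''(-4.6458) = -0.0088 < 0 → local maximum
  f''(0.6458) = 0.4532 > 0 → local minimum

Critical points: x = -sqrt(7) - 2 ≈ -4.6458 (local maximum); x = -2 + sqrt(7) ≈ 0.6458 (local minimum)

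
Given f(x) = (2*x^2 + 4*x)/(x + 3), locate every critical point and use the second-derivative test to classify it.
f'(x) = 2*(x^2 + 6*x + 6)/(x^2 + 6*x + 9)

Solve f'(x) = 0:
  f'(x) = 2*(x^2 + 6*x + 6)/(x + 3)^2; the denominator is positive wherever f is defined, so f'(x) = 0 ⇔ 2*x^2 + 12*x + 12 = 0.
  Factor: 2*x^2 + 12*x + 12 = 2*(x^2 + 6*x + 6); x^2 + 6*x + 6 = 0 has no rational roots; quadratic formula: x = (-6 ± √12)/2.
  ⇒ x = -3 - sqrt(3) ≈ -4.7321, -3 + sqrt(3) ≈ -1.2679

f''(x) = 12/(x^3 + 9*x^2 + 27*x + 27)
Second-derivative test at each critical point:
  f''(-4.7321) = -2.3094 < 0 → local maximum
  f''(-1.2679) = 2.3094 > 0 → local minimum

Critical points: x = -3 - sqrt(3) ≈ -4.7321 (local maximum); x = -3 + sqrt(3) ≈ -1.2679 (local minimum)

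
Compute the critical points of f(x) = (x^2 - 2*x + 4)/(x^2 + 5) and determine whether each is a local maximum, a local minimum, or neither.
f'(x) = 2*(x^2 + x - 5)/(x^4 + 10*x^2 + 25)

Solve f'(x) = 0:
  f'(x) = 2*(x^2 + x - 5)/(x^2 + 5)^2; the denominator is positive wherever f is defined, so f'(x) = 0 ⇔ 2*x^2 + 2*x - 10 = 0.
  Factor: 2*x^2 + 2*x - 10 = 2*(x^2 + x - 5); x^2 + x - 5 = 0 has no rational roots; quadratic formula: x = (-1 ± √21)/2.
  ⇒ x = -sqrt(21)/2 - 1/2 ≈ -2.7913, -1/2 + sqrt(21)/2 ≈ 1.7913

f''(x) = 2*(-2*x^3 - 3*x^2 + 30*x + 5)/(x^6 + 15*x^4 + 75*x^2 + 125)
Second-derivative test at each critical point:
  f''(-2.7913) = -0.0560 < 0 → local maximum
  f''(1.7913) = 0.1360 > 0 → local minimum

Critical points: x = -sqrt(21)/2 - 1/2 ≈ -2.7913 (local maximum); x = -1/2 + sqrt(21)/2 ≈ 1.7913 (local minimum)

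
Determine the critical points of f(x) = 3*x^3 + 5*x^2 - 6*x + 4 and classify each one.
f'(x) = 9*x^2 + 10*x - 6

Solve f'(x) = 0:
  9*x^2 + 10*x - 6 = 0 has no rational roots; quadratic formula: x = (-10 ± √316)/18.
  ⇒ x = -sqrt(79)/9 - 5/9 ≈ -1.5431, -5/9 + sqrt(79)/9 ≈ 0.4320

f''(x) = 18*x + 10
Second-derivative test at each critical point:
  f''(-1.5431) = -17.7764 < 0 → local maximum
  f''(0.4320) = 17.7764 > 0 → local minimum

Critical points: x = -sqrt(79)/9 - 5/9 ≈ -1.5431 (local maximum); x = -5/9 + sqrt(79)/9 ≈ 0.4320 (local minimum)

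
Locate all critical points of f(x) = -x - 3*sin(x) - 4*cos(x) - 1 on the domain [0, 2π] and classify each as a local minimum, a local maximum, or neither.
f'(x) = 4*sin(x) - 3*cos(x) - 1

Solve f'(x) = 0 on [0, 2π]:
  f'(x) = 0 ⇔ 4*sin(x) - 3*cos(x) = 1. Write the left side as R·cos(x + φ) with R = √((-3)² + (-4)²) = 5, cos φ = -3/5, sin φ = -4/5; then cos(x + φ) = 1/5. Solve for x and keep the solutions lying in [0, 2π].
  ⇒ x = atan((4 + 6*sqrt(6))/(-3 + 8*sqrt(6))) ≈ 0.8449, atan((4 - 6*sqrt(6))/(-8*sqrt(6) - 3)) + pi ≈ 3.5837

f''(x) = 3*sin(x) + 4*cos(x)
Second-derivative test at each critical point:
  f''(0.8449) = 4.8990 > 0 → local minimum
  f''(3.5837) = -4.8990 < 0 → local maximum

Critical points: x = atan((4 + 6*sqrt(6))/(-3 + 8*sqrt(6))) ≈ 0.8449 (local minimum); x = atan((4 - 6*sqrt(6))/(-8*sqrt(6) - 3)) + pi ≈ 3.5837 (local maximum)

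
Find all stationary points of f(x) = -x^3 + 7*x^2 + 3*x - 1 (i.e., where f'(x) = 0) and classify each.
f'(x) = -3*x^2 + 14*x + 3

Solve f'(x) = 0:
  3*x^2 - 14*x - 3 = 0 has no rational roots; quadratic formula: x = (14 ± √232)/6.
  ⇒ x = 7/3 - sqrt(58)/3 ≈ -0.2053, 7/3 + sqrt(58)/3 ≈ 4.8719

f''(x) = 14 - 6*x
Second-derivative test at each critical point:
  f''(-0.2053) = 15.2315 > 0 → local minimum
  f''(4.8719) = -15.2315 < 0 → local maximum

Critical points: x = 7/3 - sqrt(58)/3 ≈ -0.2053 (local minimum); x = 7/3 + sqrt(58)/3 ≈ 4.8719 (local maximum)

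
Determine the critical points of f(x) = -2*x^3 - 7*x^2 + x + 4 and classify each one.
f'(x) = -6*x^2 - 14*x + 1

Solve f'(x) = 0:
  6*x^2 + 14*x - 1 = 0 has no rational roots; quadratic formula: x = (-14 ± √220)/12.
  ⇒ x = -sqrt(55)/6 - 7/6 ≈ -2.4027, -7/6 + sqrt(55)/6 ≈ 0.0694

f''(x) = -12*x - 14
Second-derivative test at each critical point:
  f''(-2.4027) = 14.8324 > 0 → local minimum
  f''(0.0694) = -14.8324 < 0 → local maximum

Critical points: x = -sqrt(55)/6 - 7/6 ≈ -2.4027 (local minimum); x = -7/6 + sqrt(55)/6 ≈ 0.0694 (local maximum)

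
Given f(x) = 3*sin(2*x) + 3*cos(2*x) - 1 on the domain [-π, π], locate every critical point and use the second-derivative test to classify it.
f'(x) = 6*sqrt(2)*cos(2*x + pi/4)

Solve f'(x) = 0 on [-π, π]:
  f'(x) = 0 ⇔ 3*cos(2*x) = 3*sin(2*x) ⇔ tan(2*x) = 1, i.e. 2*x = arctan(1) + nπ; keep the solutions lying in [-π, π].
  ⇒ x = -7*pi/8 ≈ -2.7489, -3*pi/8 ≈ -1.1781, pi/8 ≈ 0.3927, 5*pi/8 ≈ 1.9635

f''(x) = -12*sqrt(2)*sin(2*x + pi/4)
Second-derivative test at each critical point:
  f''(-2.7489) = -16.9706 < 0 → local maximum
  f''(-1.1781) = 16.9706 > 0 → local minimum
  f''(0.3927) = -16.9706 < 0 → local maximum
  f''(1.9635) = 16.9706 > 0 → local minimum

Critical points: x = -7*pi/8 ≈ -2.7489 (local maximum); x = -3*pi/8 ≈ -1.1781 (local minimum); x = pi/8 ≈ 0.3927 (local maximum); x = 5*pi/8 ≈ 1.9635 (local minimum)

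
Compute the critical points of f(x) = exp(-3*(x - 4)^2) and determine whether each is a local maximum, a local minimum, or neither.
f'(x) = 6*(4 - x)*exp(-3*(x - 4)^2)

Solve f'(x) = 0:
  f'(x) = (24 - 6*x)·exp(-3*(x - 4)^2) and exp(-3*(x - 4)^2) > 0 for every x, so f'(x) = 0 ⇔ 24 - 6*x = 0.
  Factor: 24 - 6*x = -6*(x - 4) = 0.
  ⇒ x = 4

f''(x) = 6*(6*(x - 4)^2 - 1)*exp(-3*(x - 4)^2)
Second-derivative test at each critical point:
  f''(4) = -6 < 0 → local maximum

Critical points: x = 4 (local maximum)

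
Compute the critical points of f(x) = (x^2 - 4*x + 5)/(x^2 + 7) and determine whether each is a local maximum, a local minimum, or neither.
f'(x) = 4*(x^2 + x - 7)/(x^4 + 14*x^2 + 49)

Solve f'(x) = 0:
  f'(x) = 4*(x^2 + x - 7)/(x^2 + 7)^2; the denominator is positive wherever f is defined, so f'(x) = 0 ⇔ 4*x^2 + 4*x - 28 = 0.
  Factor: 4*x^2 + 4*x - 28 = 4*(x^2 + x - 7); x^2 + x - 7 = 0 has no rational roots; quadratic formula: x = (-1 ± √29)/2.
  ⇒ x = -sqrt(29)/2 - 1/2 ≈ -3.1926, -1/2 + sqrt(29)/2 ≈ 2.1926

f''(x) = 4*(-2*x^3 - 3*x^2 + 42*x + 7)/(x^6 + 21*x^4 + 147*x^2 + 343)
Second-derivative test at each critical point:
  f''(-3.1926) = -0.0729 < 0 → local maximum
  f''(2.1926) = 0.1545 > 0 → local minimum

Critical points: x = -sqrt(29)/2 - 1/2 ≈ -3.1926 (local maximum); x = -1/2 + sqrt(29)/2 ≈ 2.1926 (local minimum)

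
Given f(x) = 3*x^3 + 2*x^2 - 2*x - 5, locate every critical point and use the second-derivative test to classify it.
f'(x) = 9*x^2 + 4*x - 2

Solve f'(x) = 0:
  9*x^2 + 4*x - 2 = 0 has no rational roots; quadratic formula: x = (-4 ± √88)/18.
  ⇒ x = -sqrt(22)/9 - 2/9 ≈ -0.7434, -2/9 + sqrt(22)/9 ≈ 0.2989

f''(x) = 18*x + 4
Second-derivative test at each critical point:
  f''(-0.7434) = -9.3808 < 0 → local maximum
  f''(0.2989) = 9.3808 > 0 → local minimum

Critical points: x = -sqrt(22)/9 - 2/9 ≈ -0.7434 (local maximum); x = -2/9 + sqrt(22)/9 ≈ 0.2989 (local minimum)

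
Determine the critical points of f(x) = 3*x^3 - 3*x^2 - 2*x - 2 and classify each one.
f'(x) = 9*x^2 - 6*x - 2

Solve f'(x) = 0:
  9*x^2 - 6*x - 2 = 0 has no rational roots; quadratic formula: x = (6 ± √108)/18.
  ⇒ x = 1/3 - sqrt(3)/3 ≈ -0.2440, 1/3 + sqrt(3)/3 ≈ 0.9107

f''(x) = 18*x - 6
Second-derivative test at each critical point:
  f''(-0.2440) = -10.3923 < 0 → local maximum
  f''(0.9107) = 10.3923 > 0 → local minimum

Critical points: x = 1/3 - sqrt(3)/3 ≈ -0.2440 (local maximum); x = 1/3 + sqrt(3)/3 ≈ 0.9107 (local minimum)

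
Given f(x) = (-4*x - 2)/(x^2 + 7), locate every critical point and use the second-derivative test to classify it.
f'(x) = 4*(x^2 + x - 7)/(x^4 + 14*x^2 + 49)

Solve f'(x) = 0:
  f'(x) = 4*(x^2 + x - 7)/(x^2 + 7)^2; the denominator is positive wherever f is defined, so f'(x) = 0 ⇔ 4*x^2 + 4*x - 28 = 0.
  Factor: 4*x^2 + 4*x - 28 = 4*(x^2 + x - 7); x^2 + x - 7 = 0 has no rational roots; quadratic formula: x = (-1 ± √29)/2.
  ⇒ x = -sqrt(29)/2 - 1/2 ≈ -3.1926, -1/2 + sqrt(29)/2 ≈ 2.1926

f''(x) = 4*(-4*x^2*(2*x + 1) + (6*x + 1)*(x^2 + 7))/(x^2 + 7)^3
Second-derivative test at each critical point:
  f''(-3.1926) = -0.0729 < 0 → local maximum
  f''(2.1926) = 0.1545 > 0 → local minimum

Critical points: x = -sqrt(29)/2 - 1/2 ≈ -3.1926 (local maximum); x = -1/2 + sqrt(29)/2 ≈ 2.1926 (local minimum)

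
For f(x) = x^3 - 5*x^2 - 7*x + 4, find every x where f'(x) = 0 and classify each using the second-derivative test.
f'(x) = 3*x^2 - 10*x - 7

Solve f'(x) = 0:
  3*x^2 - 10*x - 7 = 0 has no rational roots; quadratic formula: x = (10 ± √184)/6.
  ⇒ x = 5/3 - sqrt(46)/3 ≈ -0.5941, 5/3 + sqrt(46)/3 ≈ 3.9274

f''(x) = 6*x - 10
Second-derivative test at each critical point:
  f''(-0.5941) = -13.5647 < 0 → local maximum
  f''(3.9274) = 13.5647 > 0 → local minimum

Critical points: x = 5/3 - sqrt(46)/3 ≈ -0.5941 (local maximum); x = 5/3 + sqrt(46)/3 ≈ 3.9274 (local minimum)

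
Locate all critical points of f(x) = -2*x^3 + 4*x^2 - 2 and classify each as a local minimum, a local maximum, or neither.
f'(x) = 2*x*(4 - 3*x)

Solve f'(x) = 0:
  Factor: -6*x^2 + 8*x = -2*x*(3*x - 4) = 0.
  ⇒ x = 0, 4/3

f''(x) = 8 - 12*x
Second-derivative test at each critical point:
  f''(0) = 8 > 0 → local minimum
  f''(4/3) = -8 < 0 → local maximum

Critical points: x = 0 (local minimum); x = 4/3 (local maximum)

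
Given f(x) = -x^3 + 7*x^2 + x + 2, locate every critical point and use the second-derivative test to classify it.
f'(x) = -3*x^2 + 14*x + 1

Solve f'(x) = 0:
  3*x^2 - 14*x - 1 = 0 has no rational roots; quadratic formula: x = (14 ± √208)/6.
  ⇒ x = 7/3 - 2*sqrt(13)/3 ≈ -0.0704, 7/3 + 2*sqrt(13)/3 ≈ 4.7370

f''(x) = 14 - 6*x
Second-derivative test at each critical point:
  f''(-0.0704) = 14.4222 > 0 → local minimum
  f''(4.7370) = -14.4222 < 0 → local maximum

Critical points: x = 7/3 - 2*sqrt(13)/3 ≈ -0.0704 (local minimum); x = 7/3 + 2*sqrt(13)/3 ≈ 4.7370 (local maximum)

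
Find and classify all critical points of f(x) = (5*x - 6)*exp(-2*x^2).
f'(x) = (-4*x*(5*x - 6) + 5)*exp(-2*x^2)

Solve f'(x) = 0:
  f'(x) = (-20*x^2 + 24*x + 5)·exp(-2*x^2) and exp(-2*x^2) > 0 for every x, so f'(x) = 0 ⇔ -20*x^2 + 24*x + 5 = 0.
  20*x^2 - 24*x - 5 = 0 has no rational roots; quadratic formula: x = (24 ± √976)/40.
  ⇒ x = 3/5 - sqrt(61)/10 ≈ -0.1810, 3/5 + sqrt(61)/10 ≈ 1.3810

f''(x) = 4*(4*x^2*(5*x - 6) - 15*x + 6)*exp(-2*x^2)
Second-derivative test at each critical point:
  f''(-0.1810) = 29.2591 > 0 → local minimum
  f''(1.3810) = -0.6889 < 0 → local maximum

Critical points: x = 3/5 - sqrt(61)/10 ≈ -0.1810 (local minimum); x = 3/5 + sqrt(61)/10 ≈ 1.3810 (local maximum)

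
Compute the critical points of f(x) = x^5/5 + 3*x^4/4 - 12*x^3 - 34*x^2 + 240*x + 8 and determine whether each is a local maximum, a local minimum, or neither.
f'(x) = x^4 + 3*x^3 - 36*x^2 - 68*x + 240

Solve f'(x) = 0:
  Factor: x^4 + 3*x^3 - 36*x^2 - 68*x + 240 = (x - 5)*(x - 2)*(x + 4)*(x + 6) = 0.
  ⇒ x = -6, -4, 2, 5

f''(x) = 4*x^3 + 9*x^2 - 72*x - 68
Second-derivative test at each critical point:
  f''(-6) = -176 < 0 → local maximum
  f''(-4) = 108 > 0 → local minimum
  f''(2) = -144 < 0 → local maximum
  f''(5) = 297 > 0 → local minimum

Critical points: x = -6 (local maximum); x = -4 (local minimum); x = 2 (local maximum); x = 5 (local minimum)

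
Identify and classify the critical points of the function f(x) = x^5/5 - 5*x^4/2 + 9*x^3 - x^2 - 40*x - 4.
f'(x) = x^4 - 10*x^3 + 27*x^2 - 2*x - 40

Solve f'(x) = 0:
  Factor: x^4 - 10*x^3 + 27*x^2 - 2*x - 40 = (x - 5)*(x - 4)*(x - 2)*(x + 1) = 0.
  ⇒ x = -1, 2, 4, 5

f''(x) = 4*x^3 - 30*x^2 + 54*x - 2
Second-derivative test at each critical point:
  f''(-1) = -90 < 0 → local maximum
  f''(2) = 18 > 0 → local minimum
  f''(4) = -10 < 0 → local maximum
  f''(5) = 18 > 0 → local minimum

Critical points: x = -1 (local maximum); x = 2 (local minimum); x = 4 (local maximum); x = 5 (local minimum)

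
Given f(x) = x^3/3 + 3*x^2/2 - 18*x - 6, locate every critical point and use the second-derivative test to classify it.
f'(x) = x^2 + 3*x - 18

Solve f'(x) = 0:
  Factor: x^2 + 3*x - 18 = (x - 3)*(x + 6) = 0.
  ⇒ x = -6, 3

f''(x) = 2*x + 3
Second-derivative test at each critical point:
  f''(-6) = -9 < 0 → local maximum
  f''(3) = 9 > 0 → local minimum

Critical points: x = -6 (local maximum); x = 3 (local minimum)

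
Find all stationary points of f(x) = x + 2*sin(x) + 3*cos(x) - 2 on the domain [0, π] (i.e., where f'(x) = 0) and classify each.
f'(x) = -3*sin(x) + 2*cos(x) + 1

Solve f'(x) = 0 on [0, π]:
  f'(x) = 0 ⇔ -3*sin(x) + 2*cos(x) = -1. Write the left side as R·cos(x + φ) with R = √(2² + 3²) = sqrt(13), cos φ = 2*sqrt(13)/13, sin φ = 3*sqrt(13)/13; then cos(x + φ) = -sqrt(13)/13. Solve for x and keep the solutions lying in [0, π].
  ⇒ x = atan((3 + 4*sqrt(3))/(-2 + 6*sqrt(3))) ≈ 0.8690

f''(x) = -2*sin(x) - 3*cos(x)
Second-derivative test at each critical point:
  f''(0.8690) = -3.4641 < 0 → local maximum

Critical points: x = atan((3 + 4*sqrt(3))/(-2 + 6*sqrt(3))) ≈ 0.8690 (local maximum)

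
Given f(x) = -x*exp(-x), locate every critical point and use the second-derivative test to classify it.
f'(x) = (x - 1)*exp(-x)

Solve f'(x) = 0:
  f'(x) = (x - 1)·exp(-x) and exp(-x) > 0 for every x, so f'(x) = 0 ⇔ x - 1 = 0.
  x - 1 = 0.
  ⇒ x = 1

f''(x) = (2 - x)*exp(-x)
Second-derivative test at each critical point:
  f''(1) = 0.3679 > 0 → local minimum

Critical points: x = 1 (local minimum)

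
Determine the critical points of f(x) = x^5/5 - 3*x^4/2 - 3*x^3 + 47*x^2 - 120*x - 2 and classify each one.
f'(x) = x^4 - 6*x^3 - 9*x^2 + 94*x - 120

Solve f'(x) = 0:
  Factor: x^4 - 6*x^3 - 9*x^2 + 94*x - 120 = (x - 5)*(x - 3)*(x - 2)*(x + 4) = 0.
  ⇒ x = -4, 2, 3, 5

f''(x) = 4*x^3 - 18*x^2 - 18*x + 94
Second-derivative test at each critical point:
  f''(-4) = -378 < 0 → local maximum
  f''(2) = 18 > 0 → local minimum
  f''(3) = -14 < 0 → local maximum
  f''(5) = 54 > 0 → local minimum

Critical points: x = -4 (local maximum); x = 2 (local minimum); x = 3 (local maximum); x = 5 (local minimum)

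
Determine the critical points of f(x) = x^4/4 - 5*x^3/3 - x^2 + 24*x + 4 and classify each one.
f'(x) = x^3 - 5*x^2 - 2*x + 24

Solve f'(x) = 0:
  Factor: x^3 - 5*x^2 - 2*x + 24 = (x - 4)*(x - 3)*(x + 2) = 0.
  ⇒ x = -2, 3, 4

f''(x) = 3*x^2 - 10*x - 2
Second-derivative test at each critical point:
  f''(-2) = 30 > 0 → local minimum
  f''(3) = -5 < 0 → local maximum
  f''(4) = 6 > 0 → local minimum

Critical points: x = -2 (local minimum); x = 3 (local maximum); x = 4 (local minimum)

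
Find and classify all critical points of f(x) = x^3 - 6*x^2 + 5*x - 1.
f'(x) = 3*x^2 - 12*x + 5

Solve f'(x) = 0:
  3*x^2 - 12*x + 5 = 0 has no rational roots; quadratic formula: x = (12 ± √84)/6.
  ⇒ x = 2 - sqrt(21)/3 ≈ 0.4725, sqrt(21)/3 + 2 ≈ 3.5275

f''(x) = 6*x - 12
Second-derivative test at each critical point:
  f''(0.4725) = -9.1652 < 0 → local maximum
  f''(3.5275) = 9.1652 > 0 → local minimum

Critical points: x = 2 - sqrt(21)/3 ≈ 0.4725 (local maximum); x = sqrt(21)/3 + 2 ≈ 3.5275 (local minimum)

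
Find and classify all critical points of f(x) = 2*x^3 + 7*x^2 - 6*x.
f'(x) = 6*x^2 + 14*x - 6

Solve f'(x) = 0:
  Factor: 6*x^2 + 14*x - 6 = 2*(3*x^2 + 7*x - 3); 3*x^2 + 7*x - 3 = 0 has no rational roots; quadratic formula: x = (-7 ± √85)/6.
  ⇒ x = -sqrt(85)/6 - 7/6 ≈ -2.7033, -7/6 + sqrt(85)/6 ≈ 0.3699

f''(x) = 12*x + 14
Second-derivative test at each critical point:
  f''(-2.7033) = -18.4391 < 0 → local maximum
  f''(0.3699) = 18.4391 > 0 → local minimum

Critical points: x = -sqrt(85)/6 - 7/6 ≈ -2.7033 (local maximum); x = -7/6 + sqrt(85)/6 ≈ 0.3699 (local minimum)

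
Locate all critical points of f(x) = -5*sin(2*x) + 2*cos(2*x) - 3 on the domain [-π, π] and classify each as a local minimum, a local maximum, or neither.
f'(x) = -4*sin(2*x) - 10*cos(2*x)

Solve f'(x) = 0 on [-π, π]:
  f'(x) = 0 ⇔ -5*cos(2*x) = 2*sin(2*x) ⇔ tan(2*x) = -5/2, i.e. 2*x = arctan(-5/2) + nπ; keep the solutions lying in [-π, π].
  ⇒ x = -pi/2 - atan(5/2)/2 ≈ -2.1659, -atan(5/2)/2 ≈ -0.5951, -atan(5/2)/2 + pi/2 ≈ 0.9757, pi - atan(5/2)/2 ≈ 2.5464

f''(x) = 20*sin(2*x) - 8*cos(2*x)
Second-derivative test at each critical point:
  f''(-2.1659) = 21.5407 > 0 → local minimum
  f''(-0.5951) = -21.5407 < 0 → local maximum
  f''(0.9757) = 21.5407 > 0 → local minimum
  f''(2.5464) = -21.5407 < 0 → local maximum

Critical points: x = -pi/2 - atan(5/2)/2 ≈ -2.1659 (local minimum); x = -atan(5/2)/2 ≈ -0.5951 (local maximum); x = -atan(5/2)/2 + pi/2 ≈ 0.9757 (local minimum); x = pi - atan(5/2)/2 ≈ 2.5464 (local maximum)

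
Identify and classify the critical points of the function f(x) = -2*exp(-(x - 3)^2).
f'(x) = 4*(x - 3)*exp(-(x - 3)^2)

Solve f'(x) = 0:
  f'(x) = (4*x - 12)·exp(-(x - 3)^2) and exp(-(x - 3)^2) > 0 for every x, so f'(x) = 0 ⇔ 4*x - 12 = 0.
  Factor: 4*x - 12 = 4*(x - 3) = 0.
  ⇒ x = 3

f''(x) = 4*(1 - 2*(x - 3)^2)*exp(-(x - 3)^2)
Second-derivative test at each critical point:
  f''(3) = 4 > 0 → local minimum

Critical points: x = 3 (local minimum)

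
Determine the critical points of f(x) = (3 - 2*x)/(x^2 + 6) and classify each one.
f'(x) = 2*(x^2 - 3*x - 6)/(x^4 + 12*x^2 + 36)

Solve f'(x) = 0:
  f'(x) = 2*(x^2 - 3*x - 6)/(x^2 + 6)^2; the denominator is positive wherever f is defined, so f'(x) = 0 ⇔ 2*x^2 - 6*x - 12 = 0.
  Factor: 2*x^2 - 6*x - 12 = 2*(x^2 - 3*x - 6); x^2 - 3*x - 6 = 0 has no rational roots; quadratic formula: x = (3 ± √33)/2.
  ⇒ x = 3/2 - sqrt(33)/2 ≈ -1.3723, 3/2 + sqrt(33)/2 ≈ 4.3723

f''(x) = 2*(4*x^2*(3 - 2*x) + 3*(2*x - 1)*(x^2 + 6))/(x^2 + 6)^3
Second-derivative test at each critical point:
  f''(-1.3723) = -0.1849 < 0 → local maximum
  f''(4.3723) = 0.0182 > 0 → local minimum

Critical points: x = 3/2 - sqrt(33)/2 ≈ -1.3723 (local maximum); x = 3/2 + sqrt(33)/2 ≈ 4.3723 (local minimum)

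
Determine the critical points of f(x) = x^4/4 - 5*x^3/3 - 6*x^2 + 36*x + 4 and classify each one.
f'(x) = x^3 - 5*x^2 - 12*x + 36

Solve f'(x) = 0:
  Factor: x^3 - 5*x^2 - 12*x + 36 = (x - 6)*(x - 2)*(x + 3) = 0.
  ⇒ x = -3, 2, 6

f''(x) = 3*x^2 - 10*x - 12
Second-derivative test at each critical point:
  f''(-3) = 45 > 0 → local minimum
  f''(2) = -20 < 0 → local maximum
  f''(6) = 36 > 0 → local minimum

Critical points: x = -3 (local minimum); x = 2 (local maximum); x = 6 (local minimum)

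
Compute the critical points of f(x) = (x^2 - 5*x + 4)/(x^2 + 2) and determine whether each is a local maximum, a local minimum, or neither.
f'(x) = (5*x^2 - 4*x - 10)/(x^4 + 4*x^2 + 4)

Solve f'(x) = 0:
  f'(x) = (5*x^2 - 4*x - 10)/(x^2 + 2)^2; the denominator is positive wherever f is defined, so f'(x) = 0 ⇔ 5*x^2 - 4*x - 10 = 0.
  5*x^2 - 4*x - 10 = 0 has no rational roots; quadratic formula: x = (4 ± √216)/10.
  ⇒ x = 2/5 - 3*sqrt(6)/5 ≈ -1.0697, 2/5 + 3*sqrt(6)/5 ≈ 1.8697

f''(x) = 2*(-5*x^3 + 6*x^2 + 30*x - 4)/(x^6 + 6*x^4 + 12*x^2 + 8)
Second-derivative test at each critical point:
  f''(-1.0697) = -1.4866 < 0 → local maximum
  f''(1.8697) = 0.4866 > 0 → local minimum

Critical points: x = 2/5 - 3*sqrt(6)/5 ≈ -1.0697 (local maximum); x = 2/5 + 3*sqrt(6)/5 ≈ 1.8697 (local minimum)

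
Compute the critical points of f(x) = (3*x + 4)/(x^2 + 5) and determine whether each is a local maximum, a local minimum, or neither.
f'(x) = (-3*x^2 - 8*x + 15)/(x^4 + 10*x^2 + 25)

Solve f'(x) = 0:
  f'(x) = -(3*x^2 + 8*x - 15)/(x^2 + 5)^2; the denominator is positive wherever f is defined, so f'(x) = 0 ⇔ -3*x^2 - 8*x + 15 = 0.
  3*x^2 + 8*x - 15 = 0 has no rational roots; quadratic formula: x = (-8 ± √244)/6.
  ⇒ x = -sqrt(61)/3 - 4/3 ≈ -3.9367, -4/3 + sqrt(61)/3 ≈ 1.2701

f''(x) = 2*(4*x^2*(3*x + 4) - (9*x + 4)*(x^2 + 5))/(x^2 + 5)^3
Second-derivative test at each critical point:
  f''(-3.9367) = 0.0372 > 0 → local minimum
  f''(1.2701) = -0.3572 < 0 → local maximum

Critical points: x = -sqrt(61)/3 - 4/3 ≈ -3.9367 (local minimum); x = -4/3 + sqrt(61)/3 ≈ 1.2701 (local maximum)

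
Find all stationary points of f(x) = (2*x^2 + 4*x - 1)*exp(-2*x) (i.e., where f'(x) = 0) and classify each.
f'(x) = 2*(-2*x^2 - 2*x + 3)*exp(-2*x)

Solve f'(x) = 0:
  f'(x) = (-4*x^2 - 4*x + 6)·exp(-2*x) and exp(-2*x) > 0 for every x, so f'(x) = 0 ⇔ -4*x^2 - 4*x + 6 = 0.
  Factor: -4*x^2 - 4*x + 6 = -2*(2*x^2 + 2*x - 3); 2*x^2 + 2*x - 3 = 0 has no rational roots; quadratic formula: x = (-2 ± √28)/4.
  ⇒ x = -sqrt(7)/2 - 1/2 ≈ -1.8229, -1/2 + sqrt(7)/2 ≈ 0.8229

f''(x) = 8*(x^2 - 2)*exp(-2*x)
Second-derivative test at each critical point:
  f''(-1.8229) = 405.4513 > 0 → local minimum
  f''(0.8229) = -2.0411 < 0 → local maximum

Critical points: x = -sqrt(7)/2 - 1/2 ≈ -1.8229 (local minimum); x = -1/2 + sqrt(7)/2 ≈ 0.8229 (local maximum)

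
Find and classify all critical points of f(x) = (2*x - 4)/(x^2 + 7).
f'(x) = 2*(x^2 - 2*x*(x - 2) + 7)/(x^2 + 7)^2

Solve f'(x) = 0:
  f'(x) = -2*(x^2 - 4*x - 7)/(x^2 + 7)^2; the denominator is positive wherever f is defined, so f'(x) = 0 ⇔ -2*x^2 + 8*x + 14 = 0.
  Factor: -2*x^2 + 8*x + 14 = -2*(x^2 - 4*x - 7); x^2 - 4*x - 7 = 0 has no rational roots; quadratic formula: x = (4 ± √44)/2.
  ⇒ x = 2 - sqrt(11) ≈ -1.3166, 2 + sqrt(11) ≈ 5.3166

f''(x) = 4*(4*x^2*(x - 2) + (2 - 3*x)*(x^2 + 7))/(x^2 + 7)^3
Second-derivative test at each critical point:
  f''(-1.3166) = 0.1739 > 0 → local minimum
  f''(5.3166) = -0.0107 < 0 → local maximum

Critical points: x = 2 - sqrt(11) ≈ -1.3166 (local minimum); x = 2 + sqrt(11) ≈ 5.3166 (local maximum)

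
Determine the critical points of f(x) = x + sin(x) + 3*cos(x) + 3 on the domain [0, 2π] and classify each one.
f'(x) = -3*sin(x) + cos(x) + 1

Solve f'(x) = 0 on [0, 2π]:
  f'(x) = 0 ⇔ -3*sin(x) + cos(x) = -1. Write the left side as R·cos(x + φ) with R = √(1² + 3²) = sqrt(10), cos φ = sqrt(10)/10, sin φ = 3*sqrt(10)/10; then cos(x + φ) = -sqrt(10)/10. Solve for x and keep the solutions lying in [0, 2π].
  ⇒ x = atan(3/4) ≈ 0.6435, pi ≈ 3.1416

f''(x) = -sin(x) - 3*cos(x)
Second-derivative test at each critical point:
  f''(0.6435) = -3 < 0 → local maximum
  f''(3.1416) = 3 > 0 → local minimum

Critical points: x = atan(3/4) ≈ 0.6435 (local maximum); x = pi ≈ 3.1416 (local minimum)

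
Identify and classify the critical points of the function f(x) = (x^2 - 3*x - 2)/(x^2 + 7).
f'(x) = 3*(x^2 + 6*x - 7)/(x^4 + 14*x^2 + 49)

Solve f'(x) = 0:
  f'(x) = 3*(x - 1)*(x + 7)/(x^2 + 7)^2; the denominator is positive wherever f is defined, so f'(x) = 0 ⇔ 3*x^2 + 18*x - 21 = 0.
  Factor: 3*x^2 + 18*x - 21 = 3*(x - 1)*(x + 7) = 0.
  ⇒ x = -7, 1

f''(x) = 6*(-x^3 - 9*x^2 + 21*x + 21)/(x^6 + 21*x^4 + 147*x^2 + 343)
Second-derivative test at each critical point:
  f''(-7) = -3/392 < 0 → local maximum
  f''(1) = 3/8 > 0 → local minimum

Critical points: x = -7 (local maximum); x = 1 (local minimum)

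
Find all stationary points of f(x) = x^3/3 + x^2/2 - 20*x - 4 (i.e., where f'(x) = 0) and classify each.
f'(x) = x^2 + x - 20

Solve f'(x) = 0:
  Factor: x^2 + x - 20 = (x - 4)*(x + 5) = 0.
  ⇒ x = -5, 4

f''(x) = 2*x + 1
Second-derivative test at each critical point:
  f''(-5) = -9 < 0 → local maximum
  f''(4) = 9 > 0 → local minimum

Critical points: x = -5 (local maximum); x = 4 (local minimum)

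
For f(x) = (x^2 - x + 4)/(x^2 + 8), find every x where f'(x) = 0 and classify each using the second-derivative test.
f'(x) = (x^2 + 8*x - 8)/(x^4 + 16*x^2 + 64)

Solve f'(x) = 0:
  f'(x) = (x^2 + 8*x - 8)/(x^2 + 8)^2; the denominator is positive wherever f is defined, so f'(x) = 0 ⇔ x^2 + 8*x - 8 = 0.
  x^2 + 8*x - 8 = 0 has no rational roots; quadratic formula: x = (-8 ± √96)/2.
  ⇒ x = -2*sqrt(6) - 4 ≈ -8.8990, -4 + 2*sqrt(6) ≈ 0.8990

f''(x) = 2*(-x^3 - 12*x^2 + 24*x + 32)/(x^6 + 24*x^4 + 192*x^2 + 512)
Second-derivative test at each critical point:
  f''(-8.8990) = -0.0013 < 0 → local maximum
  f''(0.8990) = 0.1263 > 0 → local minimum

Critical points: x = -2*sqrt(6) - 4 ≈ -8.8990 (local maximum); x = -4 + 2*sqrt(6) ≈ 0.8990 (local minimum)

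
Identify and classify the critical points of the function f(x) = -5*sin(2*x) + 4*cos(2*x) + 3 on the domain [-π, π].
f'(x) = -8*sin(2*x) - 10*cos(2*x)

Solve f'(x) = 0 on [-π, π]:
  f'(x) = 0 ⇔ -5*cos(2*x) = 4*sin(2*x) ⇔ tan(2*x) = -5/4, i.e. 2*x = arctan(-5/4) + nπ; keep the solutions lying in [-π, π].
  ⇒ x = -pi/2 - atan(5/4)/2 ≈ -2.0188, -atan(5/4)/2 ≈ -0.4480, -atan(5/4)/2 + pi/2 ≈ 1.1228, pi - atan(5/4)/2 ≈ 2.6936

f''(x) = 20*sin(2*x) - 16*cos(2*x)
Second-derivative test at each critical point:
  f''(-2.0188) = 25.6125 > 0 → local minimum
  f''(-0.4480) = -25.6125 < 0 → local maximum
  f''(1.1228) = 25.6125 > 0 → local minimum
  f''(2.6936) = -25.6125 < 0 → local maximum

Critical points: x = -pi/2 - atan(5/4)/2 ≈ -2.0188 (local minimum); x = -atan(5/4)/2 ≈ -0.4480 (local maximum); x = -atan(5/4)/2 + pi/2 ≈ 1.1228 (local minimum); x = pi - atan(5/4)/2 ≈ 2.6936 (local maximum)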